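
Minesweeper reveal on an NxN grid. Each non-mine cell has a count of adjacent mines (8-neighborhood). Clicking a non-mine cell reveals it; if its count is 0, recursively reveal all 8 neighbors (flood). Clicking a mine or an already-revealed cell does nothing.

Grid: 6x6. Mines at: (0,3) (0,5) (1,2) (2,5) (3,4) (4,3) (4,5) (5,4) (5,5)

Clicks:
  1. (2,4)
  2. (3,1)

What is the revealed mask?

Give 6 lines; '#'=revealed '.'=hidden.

Click 1 (2,4) count=2: revealed 1 new [(2,4)] -> total=1
Click 2 (3,1) count=0: revealed 16 new [(0,0) (0,1) (1,0) (1,1) (2,0) (2,1) (2,2) (3,0) (3,1) (3,2) (4,0) (4,1) (4,2) (5,0) (5,1) (5,2)] -> total=17

Answer: ##....
##....
###.#.
###...
###...
###...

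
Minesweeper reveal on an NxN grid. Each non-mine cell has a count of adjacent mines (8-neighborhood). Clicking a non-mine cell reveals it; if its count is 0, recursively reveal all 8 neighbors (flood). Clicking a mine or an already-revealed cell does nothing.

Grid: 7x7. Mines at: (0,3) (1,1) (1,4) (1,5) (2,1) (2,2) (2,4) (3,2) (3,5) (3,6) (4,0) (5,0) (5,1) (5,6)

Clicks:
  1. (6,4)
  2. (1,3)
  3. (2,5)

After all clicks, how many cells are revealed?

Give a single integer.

Click 1 (6,4) count=0: revealed 12 new [(4,2) (4,3) (4,4) (4,5) (5,2) (5,3) (5,4) (5,5) (6,2) (6,3) (6,4) (6,5)] -> total=12
Click 2 (1,3) count=4: revealed 1 new [(1,3)] -> total=13
Click 3 (2,5) count=5: revealed 1 new [(2,5)] -> total=14

Answer: 14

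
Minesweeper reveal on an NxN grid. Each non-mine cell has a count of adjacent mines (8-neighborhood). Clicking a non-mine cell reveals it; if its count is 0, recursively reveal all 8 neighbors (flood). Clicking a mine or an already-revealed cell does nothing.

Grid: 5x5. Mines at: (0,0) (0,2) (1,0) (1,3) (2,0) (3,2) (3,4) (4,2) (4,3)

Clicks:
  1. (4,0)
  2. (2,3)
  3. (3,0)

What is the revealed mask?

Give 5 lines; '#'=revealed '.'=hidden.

Click 1 (4,0) count=0: revealed 4 new [(3,0) (3,1) (4,0) (4,1)] -> total=4
Click 2 (2,3) count=3: revealed 1 new [(2,3)] -> total=5
Click 3 (3,0) count=1: revealed 0 new [(none)] -> total=5

Answer: .....
.....
...#.
##...
##...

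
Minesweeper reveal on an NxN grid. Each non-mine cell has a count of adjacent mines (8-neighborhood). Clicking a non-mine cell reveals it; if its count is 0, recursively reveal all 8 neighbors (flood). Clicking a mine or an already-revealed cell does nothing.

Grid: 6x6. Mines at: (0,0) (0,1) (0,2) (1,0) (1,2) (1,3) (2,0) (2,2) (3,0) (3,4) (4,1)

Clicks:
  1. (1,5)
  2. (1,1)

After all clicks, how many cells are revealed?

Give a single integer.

Click 1 (1,5) count=0: revealed 6 new [(0,4) (0,5) (1,4) (1,5) (2,4) (2,5)] -> total=6
Click 2 (1,1) count=7: revealed 1 new [(1,1)] -> total=7

Answer: 7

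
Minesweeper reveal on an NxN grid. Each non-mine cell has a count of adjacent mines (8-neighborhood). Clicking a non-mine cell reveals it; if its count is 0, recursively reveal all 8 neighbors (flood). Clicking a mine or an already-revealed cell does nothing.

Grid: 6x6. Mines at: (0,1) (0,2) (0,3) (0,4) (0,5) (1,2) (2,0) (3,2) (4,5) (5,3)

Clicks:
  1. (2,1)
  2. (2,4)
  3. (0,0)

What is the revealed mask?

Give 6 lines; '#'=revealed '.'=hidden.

Answer: #.....
...###
.#.###
...###
......
......

Derivation:
Click 1 (2,1) count=3: revealed 1 new [(2,1)] -> total=1
Click 2 (2,4) count=0: revealed 9 new [(1,3) (1,4) (1,5) (2,3) (2,4) (2,5) (3,3) (3,4) (3,5)] -> total=10
Click 3 (0,0) count=1: revealed 1 new [(0,0)] -> total=11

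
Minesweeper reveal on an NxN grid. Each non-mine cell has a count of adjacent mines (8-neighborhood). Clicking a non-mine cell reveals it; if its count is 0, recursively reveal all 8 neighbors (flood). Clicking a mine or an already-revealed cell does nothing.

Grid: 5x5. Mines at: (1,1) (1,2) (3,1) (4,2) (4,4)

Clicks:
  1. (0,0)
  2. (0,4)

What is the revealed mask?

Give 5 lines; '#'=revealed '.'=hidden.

Answer: #..##
...##
...##
...##
.....

Derivation:
Click 1 (0,0) count=1: revealed 1 new [(0,0)] -> total=1
Click 2 (0,4) count=0: revealed 8 new [(0,3) (0,4) (1,3) (1,4) (2,3) (2,4) (3,3) (3,4)] -> total=9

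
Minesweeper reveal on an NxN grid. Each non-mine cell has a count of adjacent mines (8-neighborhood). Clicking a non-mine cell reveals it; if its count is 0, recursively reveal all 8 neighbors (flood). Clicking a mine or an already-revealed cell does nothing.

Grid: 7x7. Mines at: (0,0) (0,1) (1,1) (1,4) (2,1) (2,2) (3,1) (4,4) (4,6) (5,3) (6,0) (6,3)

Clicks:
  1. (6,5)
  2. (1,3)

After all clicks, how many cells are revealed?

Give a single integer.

Answer: 7

Derivation:
Click 1 (6,5) count=0: revealed 6 new [(5,4) (5,5) (5,6) (6,4) (6,5) (6,6)] -> total=6
Click 2 (1,3) count=2: revealed 1 new [(1,3)] -> total=7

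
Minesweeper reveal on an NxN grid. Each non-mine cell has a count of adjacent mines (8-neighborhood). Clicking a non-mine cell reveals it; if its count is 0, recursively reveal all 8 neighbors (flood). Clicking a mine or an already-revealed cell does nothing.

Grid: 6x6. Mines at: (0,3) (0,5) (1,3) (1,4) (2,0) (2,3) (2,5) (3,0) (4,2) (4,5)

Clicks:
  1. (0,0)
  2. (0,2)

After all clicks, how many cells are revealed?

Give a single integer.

Click 1 (0,0) count=0: revealed 6 new [(0,0) (0,1) (0,2) (1,0) (1,1) (1,2)] -> total=6
Click 2 (0,2) count=2: revealed 0 new [(none)] -> total=6

Answer: 6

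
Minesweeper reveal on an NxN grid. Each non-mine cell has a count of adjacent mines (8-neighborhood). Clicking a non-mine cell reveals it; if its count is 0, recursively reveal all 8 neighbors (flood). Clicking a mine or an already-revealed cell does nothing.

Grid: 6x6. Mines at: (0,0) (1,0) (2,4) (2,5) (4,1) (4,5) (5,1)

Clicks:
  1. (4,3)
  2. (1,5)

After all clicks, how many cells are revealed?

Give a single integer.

Answer: 10

Derivation:
Click 1 (4,3) count=0: revealed 9 new [(3,2) (3,3) (3,4) (4,2) (4,3) (4,4) (5,2) (5,3) (5,4)] -> total=9
Click 2 (1,5) count=2: revealed 1 new [(1,5)] -> total=10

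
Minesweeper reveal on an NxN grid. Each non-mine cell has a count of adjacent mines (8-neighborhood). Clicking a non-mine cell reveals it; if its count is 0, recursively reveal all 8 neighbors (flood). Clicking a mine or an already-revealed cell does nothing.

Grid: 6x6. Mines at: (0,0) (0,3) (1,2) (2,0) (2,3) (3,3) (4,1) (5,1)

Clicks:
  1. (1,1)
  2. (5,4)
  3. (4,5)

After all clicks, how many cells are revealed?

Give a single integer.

Click 1 (1,1) count=3: revealed 1 new [(1,1)] -> total=1
Click 2 (5,4) count=0: revealed 16 new [(0,4) (0,5) (1,4) (1,5) (2,4) (2,5) (3,4) (3,5) (4,2) (4,3) (4,4) (4,5) (5,2) (5,3) (5,4) (5,5)] -> total=17
Click 3 (4,5) count=0: revealed 0 new [(none)] -> total=17

Answer: 17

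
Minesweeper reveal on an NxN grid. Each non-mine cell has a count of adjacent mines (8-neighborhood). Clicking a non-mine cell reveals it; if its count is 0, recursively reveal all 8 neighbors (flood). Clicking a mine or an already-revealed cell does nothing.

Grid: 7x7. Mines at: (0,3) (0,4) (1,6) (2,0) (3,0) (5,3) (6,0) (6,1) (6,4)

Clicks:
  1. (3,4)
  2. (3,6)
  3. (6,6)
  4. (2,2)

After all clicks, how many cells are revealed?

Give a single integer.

Click 1 (3,4) count=0: revealed 28 new [(1,1) (1,2) (1,3) (1,4) (1,5) (2,1) (2,2) (2,3) (2,4) (2,5) (2,6) (3,1) (3,2) (3,3) (3,4) (3,5) (3,6) (4,1) (4,2) (4,3) (4,4) (4,5) (4,6) (5,4) (5,5) (5,6) (6,5) (6,6)] -> total=28
Click 2 (3,6) count=0: revealed 0 new [(none)] -> total=28
Click 3 (6,6) count=0: revealed 0 new [(none)] -> total=28
Click 4 (2,2) count=0: revealed 0 new [(none)] -> total=28

Answer: 28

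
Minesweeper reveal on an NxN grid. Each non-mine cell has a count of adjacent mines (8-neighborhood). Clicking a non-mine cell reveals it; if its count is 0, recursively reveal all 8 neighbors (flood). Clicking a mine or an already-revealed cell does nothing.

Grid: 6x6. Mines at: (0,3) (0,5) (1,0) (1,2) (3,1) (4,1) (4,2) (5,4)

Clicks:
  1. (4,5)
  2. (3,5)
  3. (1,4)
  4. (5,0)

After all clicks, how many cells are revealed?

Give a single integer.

Answer: 13

Derivation:
Click 1 (4,5) count=1: revealed 1 new [(4,5)] -> total=1
Click 2 (3,5) count=0: revealed 11 new [(1,3) (1,4) (1,5) (2,3) (2,4) (2,5) (3,3) (3,4) (3,5) (4,3) (4,4)] -> total=12
Click 3 (1,4) count=2: revealed 0 new [(none)] -> total=12
Click 4 (5,0) count=1: revealed 1 new [(5,0)] -> total=13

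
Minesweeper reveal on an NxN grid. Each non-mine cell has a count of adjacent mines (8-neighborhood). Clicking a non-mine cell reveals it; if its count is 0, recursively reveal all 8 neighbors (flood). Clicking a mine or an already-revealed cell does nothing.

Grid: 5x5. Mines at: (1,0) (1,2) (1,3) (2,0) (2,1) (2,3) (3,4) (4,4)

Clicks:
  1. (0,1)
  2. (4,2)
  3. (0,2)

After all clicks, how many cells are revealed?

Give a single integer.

Answer: 10

Derivation:
Click 1 (0,1) count=2: revealed 1 new [(0,1)] -> total=1
Click 2 (4,2) count=0: revealed 8 new [(3,0) (3,1) (3,2) (3,3) (4,0) (4,1) (4,2) (4,3)] -> total=9
Click 3 (0,2) count=2: revealed 1 new [(0,2)] -> total=10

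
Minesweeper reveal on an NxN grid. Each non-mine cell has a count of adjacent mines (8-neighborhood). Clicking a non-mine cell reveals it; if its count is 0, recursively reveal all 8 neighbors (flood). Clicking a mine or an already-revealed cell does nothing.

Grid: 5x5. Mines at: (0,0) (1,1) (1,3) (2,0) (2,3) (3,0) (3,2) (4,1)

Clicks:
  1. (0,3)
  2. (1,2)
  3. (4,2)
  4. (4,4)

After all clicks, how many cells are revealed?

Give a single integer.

Answer: 7

Derivation:
Click 1 (0,3) count=1: revealed 1 new [(0,3)] -> total=1
Click 2 (1,2) count=3: revealed 1 new [(1,2)] -> total=2
Click 3 (4,2) count=2: revealed 1 new [(4,2)] -> total=3
Click 4 (4,4) count=0: revealed 4 new [(3,3) (3,4) (4,3) (4,4)] -> total=7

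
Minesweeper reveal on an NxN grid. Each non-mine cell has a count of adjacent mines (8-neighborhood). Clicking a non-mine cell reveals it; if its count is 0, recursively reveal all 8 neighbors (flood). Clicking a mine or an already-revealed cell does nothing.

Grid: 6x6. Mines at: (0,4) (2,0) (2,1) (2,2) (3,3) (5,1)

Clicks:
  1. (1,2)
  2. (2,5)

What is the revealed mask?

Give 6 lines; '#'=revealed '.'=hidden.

Answer: ......
..#.##
....##
....##
..####
..####

Derivation:
Click 1 (1,2) count=2: revealed 1 new [(1,2)] -> total=1
Click 2 (2,5) count=0: revealed 14 new [(1,4) (1,5) (2,4) (2,5) (3,4) (3,5) (4,2) (4,3) (4,4) (4,5) (5,2) (5,3) (5,4) (5,5)] -> total=15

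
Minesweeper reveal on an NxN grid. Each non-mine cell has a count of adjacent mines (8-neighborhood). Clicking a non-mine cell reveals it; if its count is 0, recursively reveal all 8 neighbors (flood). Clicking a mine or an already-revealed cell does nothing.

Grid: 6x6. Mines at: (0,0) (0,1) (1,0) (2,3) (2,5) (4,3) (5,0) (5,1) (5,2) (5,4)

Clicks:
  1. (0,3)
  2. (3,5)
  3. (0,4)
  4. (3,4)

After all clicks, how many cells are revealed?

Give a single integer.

Click 1 (0,3) count=0: revealed 8 new [(0,2) (0,3) (0,4) (0,5) (1,2) (1,3) (1,4) (1,5)] -> total=8
Click 2 (3,5) count=1: revealed 1 new [(3,5)] -> total=9
Click 3 (0,4) count=0: revealed 0 new [(none)] -> total=9
Click 4 (3,4) count=3: revealed 1 new [(3,4)] -> total=10

Answer: 10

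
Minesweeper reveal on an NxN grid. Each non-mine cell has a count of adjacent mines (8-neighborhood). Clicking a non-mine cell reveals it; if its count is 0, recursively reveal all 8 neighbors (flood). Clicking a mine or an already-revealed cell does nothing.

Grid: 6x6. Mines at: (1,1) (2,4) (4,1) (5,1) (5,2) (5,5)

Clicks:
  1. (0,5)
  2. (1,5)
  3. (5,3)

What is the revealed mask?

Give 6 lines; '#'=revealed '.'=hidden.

Answer: ..####
..####
......
......
......
...#..

Derivation:
Click 1 (0,5) count=0: revealed 8 new [(0,2) (0,3) (0,4) (0,5) (1,2) (1,3) (1,4) (1,5)] -> total=8
Click 2 (1,5) count=1: revealed 0 new [(none)] -> total=8
Click 3 (5,3) count=1: revealed 1 new [(5,3)] -> total=9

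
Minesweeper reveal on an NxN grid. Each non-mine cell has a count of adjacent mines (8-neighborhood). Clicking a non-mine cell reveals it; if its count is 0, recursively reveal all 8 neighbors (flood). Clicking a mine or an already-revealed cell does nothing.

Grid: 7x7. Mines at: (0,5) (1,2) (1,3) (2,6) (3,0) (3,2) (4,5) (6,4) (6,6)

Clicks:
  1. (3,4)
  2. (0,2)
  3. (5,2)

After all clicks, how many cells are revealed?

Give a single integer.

Click 1 (3,4) count=1: revealed 1 new [(3,4)] -> total=1
Click 2 (0,2) count=2: revealed 1 new [(0,2)] -> total=2
Click 3 (5,2) count=0: revealed 12 new [(4,0) (4,1) (4,2) (4,3) (5,0) (5,1) (5,2) (5,3) (6,0) (6,1) (6,2) (6,3)] -> total=14

Answer: 14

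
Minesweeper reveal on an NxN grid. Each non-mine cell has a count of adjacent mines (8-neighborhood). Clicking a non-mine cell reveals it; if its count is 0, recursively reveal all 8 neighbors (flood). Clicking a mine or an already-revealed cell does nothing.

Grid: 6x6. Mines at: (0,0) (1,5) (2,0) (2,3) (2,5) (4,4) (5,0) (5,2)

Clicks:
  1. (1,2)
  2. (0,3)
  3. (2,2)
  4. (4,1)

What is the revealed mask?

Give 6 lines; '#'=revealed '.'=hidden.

Answer: .####.
.####.
..#...
......
.#....
......

Derivation:
Click 1 (1,2) count=1: revealed 1 new [(1,2)] -> total=1
Click 2 (0,3) count=0: revealed 7 new [(0,1) (0,2) (0,3) (0,4) (1,1) (1,3) (1,4)] -> total=8
Click 3 (2,2) count=1: revealed 1 new [(2,2)] -> total=9
Click 4 (4,1) count=2: revealed 1 new [(4,1)] -> total=10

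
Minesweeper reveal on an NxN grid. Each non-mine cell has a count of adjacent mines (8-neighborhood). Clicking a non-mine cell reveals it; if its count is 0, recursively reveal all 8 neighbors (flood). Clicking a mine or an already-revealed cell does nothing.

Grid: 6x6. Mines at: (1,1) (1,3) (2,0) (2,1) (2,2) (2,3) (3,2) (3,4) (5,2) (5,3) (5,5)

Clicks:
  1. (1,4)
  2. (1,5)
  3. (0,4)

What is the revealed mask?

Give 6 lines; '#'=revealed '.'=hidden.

Click 1 (1,4) count=2: revealed 1 new [(1,4)] -> total=1
Click 2 (1,5) count=0: revealed 5 new [(0,4) (0,5) (1,5) (2,4) (2,5)] -> total=6
Click 3 (0,4) count=1: revealed 0 new [(none)] -> total=6

Answer: ....##
....##
....##
......
......
......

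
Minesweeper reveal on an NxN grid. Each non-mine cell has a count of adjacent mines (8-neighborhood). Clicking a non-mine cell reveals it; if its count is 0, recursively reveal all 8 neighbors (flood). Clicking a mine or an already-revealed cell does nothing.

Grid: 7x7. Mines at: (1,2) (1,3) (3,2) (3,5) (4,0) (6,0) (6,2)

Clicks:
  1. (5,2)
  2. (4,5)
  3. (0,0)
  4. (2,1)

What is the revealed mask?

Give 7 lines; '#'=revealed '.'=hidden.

Click 1 (5,2) count=1: revealed 1 new [(5,2)] -> total=1
Click 2 (4,5) count=1: revealed 1 new [(4,5)] -> total=2
Click 3 (0,0) count=0: revealed 8 new [(0,0) (0,1) (1,0) (1,1) (2,0) (2,1) (3,0) (3,1)] -> total=10
Click 4 (2,1) count=2: revealed 0 new [(none)] -> total=10

Answer: ##.....
##.....
##.....
##.....
.....#.
..#....
.......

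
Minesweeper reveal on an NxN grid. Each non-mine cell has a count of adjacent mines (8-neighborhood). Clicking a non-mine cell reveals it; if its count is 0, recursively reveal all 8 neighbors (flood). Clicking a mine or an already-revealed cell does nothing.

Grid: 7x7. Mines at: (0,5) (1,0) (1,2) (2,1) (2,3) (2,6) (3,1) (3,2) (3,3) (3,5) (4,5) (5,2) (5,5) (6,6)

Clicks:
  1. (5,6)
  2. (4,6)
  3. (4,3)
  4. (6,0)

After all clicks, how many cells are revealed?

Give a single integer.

Answer: 9

Derivation:
Click 1 (5,6) count=3: revealed 1 new [(5,6)] -> total=1
Click 2 (4,6) count=3: revealed 1 new [(4,6)] -> total=2
Click 3 (4,3) count=3: revealed 1 new [(4,3)] -> total=3
Click 4 (6,0) count=0: revealed 6 new [(4,0) (4,1) (5,0) (5,1) (6,0) (6,1)] -> total=9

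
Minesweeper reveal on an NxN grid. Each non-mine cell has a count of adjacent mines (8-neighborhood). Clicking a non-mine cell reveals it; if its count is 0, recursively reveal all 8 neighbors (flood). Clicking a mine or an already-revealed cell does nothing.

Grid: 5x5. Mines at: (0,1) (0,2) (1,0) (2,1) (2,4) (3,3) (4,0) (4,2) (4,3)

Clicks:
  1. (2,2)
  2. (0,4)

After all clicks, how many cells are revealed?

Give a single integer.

Click 1 (2,2) count=2: revealed 1 new [(2,2)] -> total=1
Click 2 (0,4) count=0: revealed 4 new [(0,3) (0,4) (1,3) (1,4)] -> total=5

Answer: 5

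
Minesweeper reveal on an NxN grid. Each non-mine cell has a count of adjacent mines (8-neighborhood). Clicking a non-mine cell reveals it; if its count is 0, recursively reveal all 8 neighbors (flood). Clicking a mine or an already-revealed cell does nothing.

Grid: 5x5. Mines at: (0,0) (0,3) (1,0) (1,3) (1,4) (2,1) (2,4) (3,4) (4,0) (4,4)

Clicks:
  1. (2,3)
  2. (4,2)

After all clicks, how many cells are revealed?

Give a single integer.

Click 1 (2,3) count=4: revealed 1 new [(2,3)] -> total=1
Click 2 (4,2) count=0: revealed 6 new [(3,1) (3,2) (3,3) (4,1) (4,2) (4,3)] -> total=7

Answer: 7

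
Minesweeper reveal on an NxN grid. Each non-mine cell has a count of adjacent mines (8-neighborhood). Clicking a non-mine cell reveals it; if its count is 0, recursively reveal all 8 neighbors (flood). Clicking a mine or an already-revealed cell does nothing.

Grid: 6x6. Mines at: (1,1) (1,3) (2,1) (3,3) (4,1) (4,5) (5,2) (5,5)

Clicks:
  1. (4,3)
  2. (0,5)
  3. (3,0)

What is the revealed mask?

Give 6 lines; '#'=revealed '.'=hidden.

Answer: ....##
....##
....##
#...##
...#..
......

Derivation:
Click 1 (4,3) count=2: revealed 1 new [(4,3)] -> total=1
Click 2 (0,5) count=0: revealed 8 new [(0,4) (0,5) (1,4) (1,5) (2,4) (2,5) (3,4) (3,5)] -> total=9
Click 3 (3,0) count=2: revealed 1 new [(3,0)] -> total=10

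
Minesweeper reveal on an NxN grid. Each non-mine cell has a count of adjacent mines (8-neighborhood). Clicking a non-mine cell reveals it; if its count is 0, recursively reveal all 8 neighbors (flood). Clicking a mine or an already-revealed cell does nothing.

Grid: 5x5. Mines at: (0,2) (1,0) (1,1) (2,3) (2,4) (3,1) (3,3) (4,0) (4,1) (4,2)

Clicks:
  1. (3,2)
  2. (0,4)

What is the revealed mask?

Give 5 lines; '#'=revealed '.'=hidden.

Click 1 (3,2) count=5: revealed 1 new [(3,2)] -> total=1
Click 2 (0,4) count=0: revealed 4 new [(0,3) (0,4) (1,3) (1,4)] -> total=5

Answer: ...##
...##
.....
..#..
.....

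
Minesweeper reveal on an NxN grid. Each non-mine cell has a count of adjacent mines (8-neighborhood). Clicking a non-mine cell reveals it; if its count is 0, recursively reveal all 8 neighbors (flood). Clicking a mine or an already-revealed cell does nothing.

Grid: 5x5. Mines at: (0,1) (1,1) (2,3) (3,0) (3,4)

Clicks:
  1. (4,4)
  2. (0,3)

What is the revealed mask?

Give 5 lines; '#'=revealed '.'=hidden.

Click 1 (4,4) count=1: revealed 1 new [(4,4)] -> total=1
Click 2 (0,3) count=0: revealed 6 new [(0,2) (0,3) (0,4) (1,2) (1,3) (1,4)] -> total=7

Answer: ..###
..###
.....
.....
....#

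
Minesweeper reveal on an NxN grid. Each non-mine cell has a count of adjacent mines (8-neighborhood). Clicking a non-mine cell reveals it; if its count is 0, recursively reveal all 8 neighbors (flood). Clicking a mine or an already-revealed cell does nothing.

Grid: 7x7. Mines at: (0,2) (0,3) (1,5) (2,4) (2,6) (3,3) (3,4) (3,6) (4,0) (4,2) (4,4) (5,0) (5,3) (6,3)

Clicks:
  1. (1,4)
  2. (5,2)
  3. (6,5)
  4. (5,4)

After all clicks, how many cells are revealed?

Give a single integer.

Click 1 (1,4) count=3: revealed 1 new [(1,4)] -> total=1
Click 2 (5,2) count=3: revealed 1 new [(5,2)] -> total=2
Click 3 (6,5) count=0: revealed 8 new [(4,5) (4,6) (5,4) (5,5) (5,6) (6,4) (6,5) (6,6)] -> total=10
Click 4 (5,4) count=3: revealed 0 new [(none)] -> total=10

Answer: 10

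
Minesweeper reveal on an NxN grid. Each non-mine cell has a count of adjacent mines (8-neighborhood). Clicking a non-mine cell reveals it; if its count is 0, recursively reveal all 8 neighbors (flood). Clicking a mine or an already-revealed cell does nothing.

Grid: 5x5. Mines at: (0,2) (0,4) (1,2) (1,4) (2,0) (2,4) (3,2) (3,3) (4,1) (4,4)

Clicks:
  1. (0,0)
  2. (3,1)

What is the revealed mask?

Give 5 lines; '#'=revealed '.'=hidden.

Answer: ##...
##...
.....
.#...
.....

Derivation:
Click 1 (0,0) count=0: revealed 4 new [(0,0) (0,1) (1,0) (1,1)] -> total=4
Click 2 (3,1) count=3: revealed 1 new [(3,1)] -> total=5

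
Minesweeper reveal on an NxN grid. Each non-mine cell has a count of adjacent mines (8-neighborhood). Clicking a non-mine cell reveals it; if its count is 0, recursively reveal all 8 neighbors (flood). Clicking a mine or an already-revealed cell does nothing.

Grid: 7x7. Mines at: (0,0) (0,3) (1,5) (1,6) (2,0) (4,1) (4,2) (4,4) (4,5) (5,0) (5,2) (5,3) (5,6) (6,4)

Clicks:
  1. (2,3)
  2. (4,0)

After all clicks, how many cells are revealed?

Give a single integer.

Click 1 (2,3) count=0: revealed 12 new [(1,1) (1,2) (1,3) (1,4) (2,1) (2,2) (2,3) (2,4) (3,1) (3,2) (3,3) (3,4)] -> total=12
Click 2 (4,0) count=2: revealed 1 new [(4,0)] -> total=13

Answer: 13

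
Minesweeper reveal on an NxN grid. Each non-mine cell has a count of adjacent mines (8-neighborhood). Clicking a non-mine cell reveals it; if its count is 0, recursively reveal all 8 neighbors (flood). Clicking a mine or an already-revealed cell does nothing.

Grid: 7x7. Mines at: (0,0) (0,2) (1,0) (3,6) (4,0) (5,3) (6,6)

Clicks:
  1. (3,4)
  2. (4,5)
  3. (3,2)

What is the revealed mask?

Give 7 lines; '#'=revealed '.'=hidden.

Click 1 (3,4) count=0: revealed 26 new [(0,3) (0,4) (0,5) (0,6) (1,1) (1,2) (1,3) (1,4) (1,5) (1,6) (2,1) (2,2) (2,3) (2,4) (2,5) (2,6) (3,1) (3,2) (3,3) (3,4) (3,5) (4,1) (4,2) (4,3) (4,4) (4,5)] -> total=26
Click 2 (4,5) count=1: revealed 0 new [(none)] -> total=26
Click 3 (3,2) count=0: revealed 0 new [(none)] -> total=26

Answer: ...####
.######
.######
.#####.
.#####.
.......
.......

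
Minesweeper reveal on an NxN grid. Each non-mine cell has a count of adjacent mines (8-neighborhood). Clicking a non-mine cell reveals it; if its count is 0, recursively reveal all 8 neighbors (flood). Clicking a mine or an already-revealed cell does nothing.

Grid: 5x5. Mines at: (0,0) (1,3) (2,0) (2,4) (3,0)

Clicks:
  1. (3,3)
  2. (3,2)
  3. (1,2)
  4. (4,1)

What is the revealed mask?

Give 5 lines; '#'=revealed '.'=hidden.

Answer: .....
..#..
.###.
.####
.####

Derivation:
Click 1 (3,3) count=1: revealed 1 new [(3,3)] -> total=1
Click 2 (3,2) count=0: revealed 10 new [(2,1) (2,2) (2,3) (3,1) (3,2) (3,4) (4,1) (4,2) (4,3) (4,4)] -> total=11
Click 3 (1,2) count=1: revealed 1 new [(1,2)] -> total=12
Click 4 (4,1) count=1: revealed 0 new [(none)] -> total=12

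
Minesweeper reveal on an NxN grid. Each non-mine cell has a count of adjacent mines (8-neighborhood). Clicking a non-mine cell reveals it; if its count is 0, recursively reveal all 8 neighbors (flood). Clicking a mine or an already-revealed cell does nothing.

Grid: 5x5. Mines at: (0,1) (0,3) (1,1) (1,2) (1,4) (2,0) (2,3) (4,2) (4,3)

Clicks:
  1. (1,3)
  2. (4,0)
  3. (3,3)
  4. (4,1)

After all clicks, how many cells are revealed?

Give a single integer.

Answer: 6

Derivation:
Click 1 (1,3) count=4: revealed 1 new [(1,3)] -> total=1
Click 2 (4,0) count=0: revealed 4 new [(3,0) (3,1) (4,0) (4,1)] -> total=5
Click 3 (3,3) count=3: revealed 1 new [(3,3)] -> total=6
Click 4 (4,1) count=1: revealed 0 new [(none)] -> total=6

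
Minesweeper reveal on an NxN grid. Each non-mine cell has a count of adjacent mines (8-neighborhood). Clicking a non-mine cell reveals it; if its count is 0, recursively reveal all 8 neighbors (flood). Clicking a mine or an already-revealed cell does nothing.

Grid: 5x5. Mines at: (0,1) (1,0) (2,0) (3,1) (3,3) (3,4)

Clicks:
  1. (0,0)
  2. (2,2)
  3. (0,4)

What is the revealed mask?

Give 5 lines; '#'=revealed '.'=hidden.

Click 1 (0,0) count=2: revealed 1 new [(0,0)] -> total=1
Click 2 (2,2) count=2: revealed 1 new [(2,2)] -> total=2
Click 3 (0,4) count=0: revealed 8 new [(0,2) (0,3) (0,4) (1,2) (1,3) (1,4) (2,3) (2,4)] -> total=10

Answer: #.###
..###
..###
.....
.....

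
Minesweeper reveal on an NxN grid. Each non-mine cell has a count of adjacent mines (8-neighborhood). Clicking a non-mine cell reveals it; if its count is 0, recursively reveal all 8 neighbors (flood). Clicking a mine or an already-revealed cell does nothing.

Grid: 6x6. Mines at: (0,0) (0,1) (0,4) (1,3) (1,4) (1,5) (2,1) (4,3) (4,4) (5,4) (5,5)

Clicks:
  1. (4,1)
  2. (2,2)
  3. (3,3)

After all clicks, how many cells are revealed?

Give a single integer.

Click 1 (4,1) count=0: revealed 9 new [(3,0) (3,1) (3,2) (4,0) (4,1) (4,2) (5,0) (5,1) (5,2)] -> total=9
Click 2 (2,2) count=2: revealed 1 new [(2,2)] -> total=10
Click 3 (3,3) count=2: revealed 1 new [(3,3)] -> total=11

Answer: 11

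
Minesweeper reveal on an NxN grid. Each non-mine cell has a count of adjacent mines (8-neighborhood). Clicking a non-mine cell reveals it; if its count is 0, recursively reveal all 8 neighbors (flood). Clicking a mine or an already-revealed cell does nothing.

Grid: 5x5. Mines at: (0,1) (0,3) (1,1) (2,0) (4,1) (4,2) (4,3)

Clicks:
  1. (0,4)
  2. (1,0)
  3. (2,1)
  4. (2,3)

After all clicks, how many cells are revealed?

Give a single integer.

Click 1 (0,4) count=1: revealed 1 new [(0,4)] -> total=1
Click 2 (1,0) count=3: revealed 1 new [(1,0)] -> total=2
Click 3 (2,1) count=2: revealed 1 new [(2,1)] -> total=3
Click 4 (2,3) count=0: revealed 9 new [(1,2) (1,3) (1,4) (2,2) (2,3) (2,4) (3,2) (3,3) (3,4)] -> total=12

Answer: 12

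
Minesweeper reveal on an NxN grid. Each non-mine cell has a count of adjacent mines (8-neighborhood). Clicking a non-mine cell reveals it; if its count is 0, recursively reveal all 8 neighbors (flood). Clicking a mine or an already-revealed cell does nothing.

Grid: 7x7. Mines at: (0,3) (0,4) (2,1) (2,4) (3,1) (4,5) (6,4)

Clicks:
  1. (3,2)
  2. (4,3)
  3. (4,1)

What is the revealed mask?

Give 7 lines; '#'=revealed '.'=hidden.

Answer: .......
.......
.......
..###..
#####..
#####..
####...

Derivation:
Click 1 (3,2) count=2: revealed 1 new [(3,2)] -> total=1
Click 2 (4,3) count=0: revealed 16 new [(3,3) (3,4) (4,0) (4,1) (4,2) (4,3) (4,4) (5,0) (5,1) (5,2) (5,3) (5,4) (6,0) (6,1) (6,2) (6,3)] -> total=17
Click 3 (4,1) count=1: revealed 0 new [(none)] -> total=17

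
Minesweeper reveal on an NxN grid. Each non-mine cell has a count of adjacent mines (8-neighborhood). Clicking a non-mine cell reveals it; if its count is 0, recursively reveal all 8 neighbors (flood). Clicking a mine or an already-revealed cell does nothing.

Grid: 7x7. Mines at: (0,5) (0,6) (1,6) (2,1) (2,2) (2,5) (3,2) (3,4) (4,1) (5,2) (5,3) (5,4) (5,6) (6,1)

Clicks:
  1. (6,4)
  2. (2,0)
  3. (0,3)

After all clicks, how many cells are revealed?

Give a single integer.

Answer: 12

Derivation:
Click 1 (6,4) count=2: revealed 1 new [(6,4)] -> total=1
Click 2 (2,0) count=1: revealed 1 new [(2,0)] -> total=2
Click 3 (0,3) count=0: revealed 10 new [(0,0) (0,1) (0,2) (0,3) (0,4) (1,0) (1,1) (1,2) (1,3) (1,4)] -> total=12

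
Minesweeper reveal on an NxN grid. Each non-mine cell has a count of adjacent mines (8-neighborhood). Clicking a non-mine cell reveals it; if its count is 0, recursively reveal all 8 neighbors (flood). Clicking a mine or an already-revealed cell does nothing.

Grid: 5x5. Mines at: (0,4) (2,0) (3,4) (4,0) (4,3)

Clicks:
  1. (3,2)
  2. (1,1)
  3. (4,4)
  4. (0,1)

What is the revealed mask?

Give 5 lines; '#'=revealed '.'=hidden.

Click 1 (3,2) count=1: revealed 1 new [(3,2)] -> total=1
Click 2 (1,1) count=1: revealed 1 new [(1,1)] -> total=2
Click 3 (4,4) count=2: revealed 1 new [(4,4)] -> total=3
Click 4 (0,1) count=0: revealed 12 new [(0,0) (0,1) (0,2) (0,3) (1,0) (1,2) (1,3) (2,1) (2,2) (2,3) (3,1) (3,3)] -> total=15

Answer: ####.
####.
.###.
.###.
....#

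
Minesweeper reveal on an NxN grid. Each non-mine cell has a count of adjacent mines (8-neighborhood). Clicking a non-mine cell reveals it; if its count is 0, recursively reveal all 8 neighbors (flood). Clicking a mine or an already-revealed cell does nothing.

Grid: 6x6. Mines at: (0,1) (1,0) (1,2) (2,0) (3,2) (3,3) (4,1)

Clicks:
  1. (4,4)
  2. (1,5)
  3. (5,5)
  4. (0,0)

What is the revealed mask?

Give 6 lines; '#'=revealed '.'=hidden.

Answer: #..###
...###
...###
....##
..####
..####

Derivation:
Click 1 (4,4) count=1: revealed 1 new [(4,4)] -> total=1
Click 2 (1,5) count=0: revealed 18 new [(0,3) (0,4) (0,5) (1,3) (1,4) (1,5) (2,3) (2,4) (2,5) (3,4) (3,5) (4,2) (4,3) (4,5) (5,2) (5,3) (5,4) (5,5)] -> total=19
Click 3 (5,5) count=0: revealed 0 new [(none)] -> total=19
Click 4 (0,0) count=2: revealed 1 new [(0,0)] -> total=20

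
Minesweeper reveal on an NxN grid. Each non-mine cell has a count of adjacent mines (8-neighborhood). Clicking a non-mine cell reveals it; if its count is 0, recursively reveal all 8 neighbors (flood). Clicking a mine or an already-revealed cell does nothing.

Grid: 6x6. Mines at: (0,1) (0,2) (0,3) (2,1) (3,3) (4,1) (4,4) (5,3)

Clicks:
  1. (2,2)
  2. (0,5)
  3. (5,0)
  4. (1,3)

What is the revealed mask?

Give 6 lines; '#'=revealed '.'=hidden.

Answer: ....##
...###
..#.##
....##
......
#.....

Derivation:
Click 1 (2,2) count=2: revealed 1 new [(2,2)] -> total=1
Click 2 (0,5) count=0: revealed 8 new [(0,4) (0,5) (1,4) (1,5) (2,4) (2,5) (3,4) (3,5)] -> total=9
Click 3 (5,0) count=1: revealed 1 new [(5,0)] -> total=10
Click 4 (1,3) count=2: revealed 1 new [(1,3)] -> total=11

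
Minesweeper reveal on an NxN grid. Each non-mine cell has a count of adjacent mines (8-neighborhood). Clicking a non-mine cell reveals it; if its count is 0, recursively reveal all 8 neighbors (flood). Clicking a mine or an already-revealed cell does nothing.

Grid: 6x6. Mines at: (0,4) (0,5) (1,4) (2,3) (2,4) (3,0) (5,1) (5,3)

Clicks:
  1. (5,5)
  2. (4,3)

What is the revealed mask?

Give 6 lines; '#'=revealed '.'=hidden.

Answer: ......
......
......
....##
...###
....##

Derivation:
Click 1 (5,5) count=0: revealed 6 new [(3,4) (3,5) (4,4) (4,5) (5,4) (5,5)] -> total=6
Click 2 (4,3) count=1: revealed 1 new [(4,3)] -> total=7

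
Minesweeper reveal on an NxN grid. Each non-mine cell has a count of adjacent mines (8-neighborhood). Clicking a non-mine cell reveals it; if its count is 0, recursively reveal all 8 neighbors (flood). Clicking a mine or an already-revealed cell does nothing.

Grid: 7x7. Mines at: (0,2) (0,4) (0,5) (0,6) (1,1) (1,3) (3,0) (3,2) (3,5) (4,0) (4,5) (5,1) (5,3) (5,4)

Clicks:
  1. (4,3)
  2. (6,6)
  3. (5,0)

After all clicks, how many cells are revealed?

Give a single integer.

Click 1 (4,3) count=3: revealed 1 new [(4,3)] -> total=1
Click 2 (6,6) count=0: revealed 4 new [(5,5) (5,6) (6,5) (6,6)] -> total=5
Click 3 (5,0) count=2: revealed 1 new [(5,0)] -> total=6

Answer: 6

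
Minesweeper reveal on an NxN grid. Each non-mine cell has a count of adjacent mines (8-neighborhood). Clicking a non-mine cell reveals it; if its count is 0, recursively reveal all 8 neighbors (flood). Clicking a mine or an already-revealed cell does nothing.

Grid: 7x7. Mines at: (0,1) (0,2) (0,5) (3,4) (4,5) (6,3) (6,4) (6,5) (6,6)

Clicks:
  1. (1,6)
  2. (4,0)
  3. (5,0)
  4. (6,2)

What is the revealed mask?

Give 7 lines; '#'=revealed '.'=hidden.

Click 1 (1,6) count=1: revealed 1 new [(1,6)] -> total=1
Click 2 (4,0) count=0: revealed 23 new [(1,0) (1,1) (1,2) (1,3) (2,0) (2,1) (2,2) (2,3) (3,0) (3,1) (3,2) (3,3) (4,0) (4,1) (4,2) (4,3) (5,0) (5,1) (5,2) (5,3) (6,0) (6,1) (6,2)] -> total=24
Click 3 (5,0) count=0: revealed 0 new [(none)] -> total=24
Click 4 (6,2) count=1: revealed 0 new [(none)] -> total=24

Answer: .......
####..#
####...
####...
####...
####...
###....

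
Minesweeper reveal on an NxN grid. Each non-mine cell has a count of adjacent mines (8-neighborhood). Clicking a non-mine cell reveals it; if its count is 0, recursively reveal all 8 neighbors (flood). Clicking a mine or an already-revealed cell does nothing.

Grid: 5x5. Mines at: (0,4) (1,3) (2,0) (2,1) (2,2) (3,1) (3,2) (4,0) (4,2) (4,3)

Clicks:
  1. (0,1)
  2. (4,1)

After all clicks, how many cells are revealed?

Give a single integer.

Answer: 7

Derivation:
Click 1 (0,1) count=0: revealed 6 new [(0,0) (0,1) (0,2) (1,0) (1,1) (1,2)] -> total=6
Click 2 (4,1) count=4: revealed 1 new [(4,1)] -> total=7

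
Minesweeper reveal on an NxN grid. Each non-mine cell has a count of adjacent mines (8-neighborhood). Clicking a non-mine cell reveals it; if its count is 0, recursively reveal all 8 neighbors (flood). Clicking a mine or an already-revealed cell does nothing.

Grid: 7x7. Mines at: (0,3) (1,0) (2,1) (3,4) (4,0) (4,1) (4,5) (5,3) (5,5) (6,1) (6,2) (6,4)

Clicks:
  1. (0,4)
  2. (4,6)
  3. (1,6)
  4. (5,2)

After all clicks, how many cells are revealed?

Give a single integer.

Click 1 (0,4) count=1: revealed 1 new [(0,4)] -> total=1
Click 2 (4,6) count=2: revealed 1 new [(4,6)] -> total=2
Click 3 (1,6) count=0: revealed 10 new [(0,5) (0,6) (1,4) (1,5) (1,6) (2,4) (2,5) (2,6) (3,5) (3,6)] -> total=12
Click 4 (5,2) count=4: revealed 1 new [(5,2)] -> total=13

Answer: 13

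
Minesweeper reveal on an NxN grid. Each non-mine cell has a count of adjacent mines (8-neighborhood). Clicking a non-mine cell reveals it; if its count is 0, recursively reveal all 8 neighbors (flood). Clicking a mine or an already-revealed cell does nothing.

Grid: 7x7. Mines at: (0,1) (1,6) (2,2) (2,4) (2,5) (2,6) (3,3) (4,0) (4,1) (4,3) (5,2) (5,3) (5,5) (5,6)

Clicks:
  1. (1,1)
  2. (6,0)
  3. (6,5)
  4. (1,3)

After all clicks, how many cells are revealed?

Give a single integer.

Click 1 (1,1) count=2: revealed 1 new [(1,1)] -> total=1
Click 2 (6,0) count=0: revealed 4 new [(5,0) (5,1) (6,0) (6,1)] -> total=5
Click 3 (6,5) count=2: revealed 1 new [(6,5)] -> total=6
Click 4 (1,3) count=2: revealed 1 new [(1,3)] -> total=7

Answer: 7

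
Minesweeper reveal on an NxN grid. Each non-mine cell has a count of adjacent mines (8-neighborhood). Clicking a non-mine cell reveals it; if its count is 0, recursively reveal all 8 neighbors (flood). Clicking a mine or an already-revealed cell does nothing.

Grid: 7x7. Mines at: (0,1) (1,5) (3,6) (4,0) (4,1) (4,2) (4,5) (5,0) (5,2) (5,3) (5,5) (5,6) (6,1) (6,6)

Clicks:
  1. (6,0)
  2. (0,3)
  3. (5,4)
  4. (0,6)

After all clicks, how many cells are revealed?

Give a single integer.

Click 1 (6,0) count=2: revealed 1 new [(6,0)] -> total=1
Click 2 (0,3) count=0: revealed 18 new [(0,2) (0,3) (0,4) (1,0) (1,1) (1,2) (1,3) (1,4) (2,0) (2,1) (2,2) (2,3) (2,4) (3,0) (3,1) (3,2) (3,3) (3,4)] -> total=19
Click 3 (5,4) count=3: revealed 1 new [(5,4)] -> total=20
Click 4 (0,6) count=1: revealed 1 new [(0,6)] -> total=21

Answer: 21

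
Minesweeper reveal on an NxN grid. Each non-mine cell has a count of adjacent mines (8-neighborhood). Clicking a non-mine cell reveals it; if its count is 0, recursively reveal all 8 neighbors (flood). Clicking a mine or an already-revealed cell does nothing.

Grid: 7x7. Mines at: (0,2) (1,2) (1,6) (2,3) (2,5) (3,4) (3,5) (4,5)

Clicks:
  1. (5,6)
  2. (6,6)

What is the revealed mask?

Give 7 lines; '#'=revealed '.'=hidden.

Click 1 (5,6) count=1: revealed 1 new [(5,6)] -> total=1
Click 2 (6,6) count=0: revealed 29 new [(0,0) (0,1) (1,0) (1,1) (2,0) (2,1) (2,2) (3,0) (3,1) (3,2) (3,3) (4,0) (4,1) (4,2) (4,3) (4,4) (5,0) (5,1) (5,2) (5,3) (5,4) (5,5) (6,0) (6,1) (6,2) (6,3) (6,4) (6,5) (6,6)] -> total=30

Answer: ##.....
##.....
###....
####...
#####..
#######
#######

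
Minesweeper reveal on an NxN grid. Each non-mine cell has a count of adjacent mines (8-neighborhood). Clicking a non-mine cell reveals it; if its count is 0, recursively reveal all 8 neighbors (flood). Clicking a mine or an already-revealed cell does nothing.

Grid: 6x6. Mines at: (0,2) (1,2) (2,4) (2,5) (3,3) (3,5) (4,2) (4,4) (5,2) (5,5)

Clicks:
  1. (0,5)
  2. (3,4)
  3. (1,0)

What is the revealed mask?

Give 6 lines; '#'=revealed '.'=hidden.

Answer: ##.###
##.###
##....
##..#.
##....
##....

Derivation:
Click 1 (0,5) count=0: revealed 6 new [(0,3) (0,4) (0,5) (1,3) (1,4) (1,5)] -> total=6
Click 2 (3,4) count=5: revealed 1 new [(3,4)] -> total=7
Click 3 (1,0) count=0: revealed 12 new [(0,0) (0,1) (1,0) (1,1) (2,0) (2,1) (3,0) (3,1) (4,0) (4,1) (5,0) (5,1)] -> total=19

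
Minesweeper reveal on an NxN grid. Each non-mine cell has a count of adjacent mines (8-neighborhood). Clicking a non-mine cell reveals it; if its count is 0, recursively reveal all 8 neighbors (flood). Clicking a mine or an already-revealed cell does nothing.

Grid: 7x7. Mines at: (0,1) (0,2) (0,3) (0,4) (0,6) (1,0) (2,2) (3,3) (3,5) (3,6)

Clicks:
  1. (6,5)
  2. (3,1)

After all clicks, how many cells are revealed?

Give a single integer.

Click 1 (6,5) count=0: revealed 26 new [(2,0) (2,1) (3,0) (3,1) (3,2) (4,0) (4,1) (4,2) (4,3) (4,4) (4,5) (4,6) (5,0) (5,1) (5,2) (5,3) (5,4) (5,5) (5,6) (6,0) (6,1) (6,2) (6,3) (6,4) (6,5) (6,6)] -> total=26
Click 2 (3,1) count=1: revealed 0 new [(none)] -> total=26

Answer: 26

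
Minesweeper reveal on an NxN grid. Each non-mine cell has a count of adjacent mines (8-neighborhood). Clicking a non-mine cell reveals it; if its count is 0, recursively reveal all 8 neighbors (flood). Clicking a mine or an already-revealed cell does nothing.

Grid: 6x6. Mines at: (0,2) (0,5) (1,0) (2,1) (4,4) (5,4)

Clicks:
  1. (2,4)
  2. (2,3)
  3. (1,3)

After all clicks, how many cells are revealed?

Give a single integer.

Click 1 (2,4) count=0: revealed 12 new [(1,2) (1,3) (1,4) (1,5) (2,2) (2,3) (2,4) (2,5) (3,2) (3,3) (3,4) (3,5)] -> total=12
Click 2 (2,3) count=0: revealed 0 new [(none)] -> total=12
Click 3 (1,3) count=1: revealed 0 new [(none)] -> total=12

Answer: 12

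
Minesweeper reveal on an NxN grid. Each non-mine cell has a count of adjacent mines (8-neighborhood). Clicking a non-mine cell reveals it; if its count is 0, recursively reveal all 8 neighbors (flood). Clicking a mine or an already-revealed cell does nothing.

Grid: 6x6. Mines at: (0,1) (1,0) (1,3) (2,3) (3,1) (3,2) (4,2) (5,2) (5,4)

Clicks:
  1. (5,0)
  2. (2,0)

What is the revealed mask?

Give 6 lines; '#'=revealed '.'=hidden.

Click 1 (5,0) count=0: revealed 4 new [(4,0) (4,1) (5,0) (5,1)] -> total=4
Click 2 (2,0) count=2: revealed 1 new [(2,0)] -> total=5

Answer: ......
......
#.....
......
##....
##....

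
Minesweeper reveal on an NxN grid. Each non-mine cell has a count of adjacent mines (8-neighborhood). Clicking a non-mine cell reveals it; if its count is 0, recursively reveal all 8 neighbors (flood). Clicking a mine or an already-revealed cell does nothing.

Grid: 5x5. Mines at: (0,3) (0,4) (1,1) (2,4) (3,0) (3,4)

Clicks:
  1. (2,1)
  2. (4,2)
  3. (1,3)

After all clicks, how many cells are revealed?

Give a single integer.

Answer: 10

Derivation:
Click 1 (2,1) count=2: revealed 1 new [(2,1)] -> total=1
Click 2 (4,2) count=0: revealed 8 new [(2,2) (2,3) (3,1) (3,2) (3,3) (4,1) (4,2) (4,3)] -> total=9
Click 3 (1,3) count=3: revealed 1 new [(1,3)] -> total=10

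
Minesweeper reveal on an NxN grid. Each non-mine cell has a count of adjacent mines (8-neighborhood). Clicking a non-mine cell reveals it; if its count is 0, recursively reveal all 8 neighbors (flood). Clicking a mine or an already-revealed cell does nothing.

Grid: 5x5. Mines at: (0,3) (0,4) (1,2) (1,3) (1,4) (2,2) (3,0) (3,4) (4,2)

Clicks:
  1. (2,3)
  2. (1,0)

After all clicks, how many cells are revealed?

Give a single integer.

Click 1 (2,3) count=5: revealed 1 new [(2,3)] -> total=1
Click 2 (1,0) count=0: revealed 6 new [(0,0) (0,1) (1,0) (1,1) (2,0) (2,1)] -> total=7

Answer: 7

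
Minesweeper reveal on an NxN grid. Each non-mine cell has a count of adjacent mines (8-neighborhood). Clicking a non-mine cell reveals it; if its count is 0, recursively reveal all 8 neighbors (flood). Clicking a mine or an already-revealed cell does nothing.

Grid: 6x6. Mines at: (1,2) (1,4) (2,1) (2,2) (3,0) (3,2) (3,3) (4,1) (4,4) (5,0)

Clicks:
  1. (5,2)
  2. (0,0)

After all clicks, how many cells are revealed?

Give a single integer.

Click 1 (5,2) count=1: revealed 1 new [(5,2)] -> total=1
Click 2 (0,0) count=0: revealed 4 new [(0,0) (0,1) (1,0) (1,1)] -> total=5

Answer: 5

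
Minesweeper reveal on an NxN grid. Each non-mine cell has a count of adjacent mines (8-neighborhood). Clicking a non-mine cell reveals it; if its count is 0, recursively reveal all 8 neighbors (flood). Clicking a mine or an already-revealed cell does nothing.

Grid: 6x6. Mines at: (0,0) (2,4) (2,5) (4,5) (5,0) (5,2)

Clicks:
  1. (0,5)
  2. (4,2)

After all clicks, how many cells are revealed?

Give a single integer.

Click 1 (0,5) count=0: revealed 23 new [(0,1) (0,2) (0,3) (0,4) (0,5) (1,0) (1,1) (1,2) (1,3) (1,4) (1,5) (2,0) (2,1) (2,2) (2,3) (3,0) (3,1) (3,2) (3,3) (4,0) (4,1) (4,2) (4,3)] -> total=23
Click 2 (4,2) count=1: revealed 0 new [(none)] -> total=23

Answer: 23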